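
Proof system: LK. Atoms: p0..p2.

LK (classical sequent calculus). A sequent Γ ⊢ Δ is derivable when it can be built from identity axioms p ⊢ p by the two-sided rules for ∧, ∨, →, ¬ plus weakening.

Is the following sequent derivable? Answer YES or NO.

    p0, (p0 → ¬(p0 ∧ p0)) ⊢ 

Derivation trace:
[→L] p0, (p0 → ¬(p0 ∧ p0)) ⊢ 
  [Ax] p0 ⊢ p0
  [¬L] p0, ¬(p0 ∧ p0) ⊢ 
    [∧R] p0 ⊢ (p0 ∧ p0)
      [Ax] p0 ⊢ p0
      [Ax] p0 ⊢ p0

Result: YES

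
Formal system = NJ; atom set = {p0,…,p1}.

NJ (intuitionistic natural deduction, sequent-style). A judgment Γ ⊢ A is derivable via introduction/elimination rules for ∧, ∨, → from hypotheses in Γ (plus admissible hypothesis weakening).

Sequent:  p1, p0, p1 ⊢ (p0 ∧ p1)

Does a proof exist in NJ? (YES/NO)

Derivation (root first):
[Wk] p1, p0, p1 ⊢ (p0 ∧ p1)
  [∧I] p1, p0 ⊢ (p0 ∧ p1)
    [Ax] p0 ⊢ p0
    [Ax] p1 ⊢ p1

Result: YES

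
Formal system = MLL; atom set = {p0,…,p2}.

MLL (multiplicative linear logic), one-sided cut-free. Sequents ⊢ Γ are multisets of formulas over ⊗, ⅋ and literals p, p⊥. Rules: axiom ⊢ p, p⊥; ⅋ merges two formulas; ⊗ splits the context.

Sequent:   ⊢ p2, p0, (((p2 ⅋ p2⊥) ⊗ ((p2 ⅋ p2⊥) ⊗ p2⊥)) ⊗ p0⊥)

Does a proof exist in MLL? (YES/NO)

Derivation (root first):
[⊗]  ⊢ p2, p0, (((p2 ⅋ p2⊥) ⊗ ((p2 ⅋ p2⊥) ⊗ p2⊥)) ⊗ p0⊥)
  [⊗]  ⊢ p2, ((p2 ⅋ p2⊥) ⊗ ((p2 ⅋ p2⊥) ⊗ p2⊥))
    [⅋]  ⊢ (p2 ⅋ p2⊥)
      [Ax]  ⊢ p2, p2⊥
    [⊗]  ⊢ p2, ((p2 ⅋ p2⊥) ⊗ p2⊥)
      [⅋]  ⊢ (p2 ⅋ p2⊥)
        [Ax]  ⊢ p2, p2⊥
      [Ax]  ⊢ p2, p2⊥
  [Ax]  ⊢ p0, p0⊥

Result: YES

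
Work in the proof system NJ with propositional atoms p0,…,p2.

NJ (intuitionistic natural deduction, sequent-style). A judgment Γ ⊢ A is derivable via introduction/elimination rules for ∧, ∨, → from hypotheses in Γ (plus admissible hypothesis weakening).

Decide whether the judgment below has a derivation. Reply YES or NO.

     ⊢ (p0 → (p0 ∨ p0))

Derivation trace:
[→I]  ⊢ (p0 → (p0 ∨ p0))
  [∨I₁] p0 ⊢ (p0 ∨ p0)
    [Ax] p0 ⊢ p0

Result: YES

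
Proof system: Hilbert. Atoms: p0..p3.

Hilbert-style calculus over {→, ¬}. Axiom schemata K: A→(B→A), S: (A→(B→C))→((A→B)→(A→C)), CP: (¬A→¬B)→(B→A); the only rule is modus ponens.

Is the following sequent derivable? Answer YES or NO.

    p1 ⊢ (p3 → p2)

Truth-table refutation:
  v=0000: Γ:[p1=F] Δ:[(p3 → p2)=T] refutes=False
  v=0001: Γ:[p1=F] Δ:[(p3 → p2)=F] refutes=False
  v=0010: Γ:[p1=F] Δ:[(p3 → p2)=T] refutes=False
  v=0011: Γ:[p1=F] Δ:[(p3 → p2)=T] refutes=False
  v=0100: Γ:[p1=T] Δ:[(p3 → p2)=T] refutes=False
  v=0101: Γ:[p1=T] Δ:[(p3 → p2)=F] refutes=True  ← countermodel

Result: NO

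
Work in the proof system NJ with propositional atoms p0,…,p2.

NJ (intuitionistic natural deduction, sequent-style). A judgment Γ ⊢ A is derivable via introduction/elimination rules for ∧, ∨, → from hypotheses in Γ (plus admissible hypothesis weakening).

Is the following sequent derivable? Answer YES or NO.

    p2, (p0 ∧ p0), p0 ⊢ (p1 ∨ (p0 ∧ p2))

Derivation trace:
[∨I₂] p2, (p0 ∧ p0), p0 ⊢ (p1 ∨ (p0 ∧ p2))
  [∧I] p2, (p0 ∧ p0), p0 ⊢ (p0 ∧ p2)
    [Ax] p0 ⊢ p0
    [Wk] p2, (p0 ∧ p0) ⊢ p2
      [Ax] p2 ⊢ p2

Result: YES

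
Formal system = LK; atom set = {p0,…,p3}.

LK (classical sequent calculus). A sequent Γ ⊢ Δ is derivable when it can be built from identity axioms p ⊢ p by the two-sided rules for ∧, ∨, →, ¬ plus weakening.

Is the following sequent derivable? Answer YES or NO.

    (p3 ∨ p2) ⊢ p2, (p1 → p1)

Derivation trace:
[∨L] (p3 ∨ p2) ⊢ p2, (p1 → p1)
  [WL] p3 ⊢ (p1 → p1)
    [→R]  ⊢ (p1 → p1)
      [Ax] p1 ⊢ p1
  [Ax] p2 ⊢ p2

Result: YES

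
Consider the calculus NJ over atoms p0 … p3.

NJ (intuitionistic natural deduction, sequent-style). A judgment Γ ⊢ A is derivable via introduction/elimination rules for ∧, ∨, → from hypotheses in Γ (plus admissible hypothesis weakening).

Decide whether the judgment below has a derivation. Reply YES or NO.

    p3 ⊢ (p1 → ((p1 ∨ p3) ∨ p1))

Proof tree:
[→I] p3 ⊢ (p1 → ((p1 ∨ p3) ∨ p1))
  [Wk] p1, p3 ⊢ ((p1 ∨ p3) ∨ p1)
    [∨I₁] p1 ⊢ ((p1 ∨ p3) ∨ p1)
      [∨I₁] p1 ⊢ (p1 ∨ p3)
        [Ax] p1 ⊢ p1

Result: YES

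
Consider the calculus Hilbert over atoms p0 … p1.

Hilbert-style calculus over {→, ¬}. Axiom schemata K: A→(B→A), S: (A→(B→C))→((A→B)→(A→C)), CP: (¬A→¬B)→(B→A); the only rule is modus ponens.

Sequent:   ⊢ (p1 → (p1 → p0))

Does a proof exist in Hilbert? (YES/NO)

Search for a countermodel by truth-table:
  v=00: Γ:[] Δ:[(p1 → (p1 → p0))=T] refutes=False
  v=01: Γ:[] Δ:[(p1 → (p1 → p0))=F] refutes=True  ← countermodel

Result: NO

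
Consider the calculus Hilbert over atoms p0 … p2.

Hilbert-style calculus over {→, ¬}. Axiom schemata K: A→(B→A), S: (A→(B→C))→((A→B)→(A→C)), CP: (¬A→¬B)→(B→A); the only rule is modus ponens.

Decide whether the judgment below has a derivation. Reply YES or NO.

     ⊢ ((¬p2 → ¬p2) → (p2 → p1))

Enumerate valuations to refute Γ ⊢ Δ:
  v=000: Γ:[] Δ:[((¬p2 → ¬p2) → (p2 → p1))=T] refutes=False
  v=001: Γ:[] Δ:[((¬p2 → ¬p2) → (p2 → p1))=F] refutes=True  ← countermodel

Result: NO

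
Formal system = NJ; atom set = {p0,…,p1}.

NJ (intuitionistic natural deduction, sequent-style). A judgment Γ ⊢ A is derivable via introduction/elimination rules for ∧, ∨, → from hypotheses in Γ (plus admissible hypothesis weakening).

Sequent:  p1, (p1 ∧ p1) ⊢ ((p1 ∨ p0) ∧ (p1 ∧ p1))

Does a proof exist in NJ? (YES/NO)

Derivation trace:
[∧I] p1, (p1 ∧ p1) ⊢ ((p1 ∨ p0) ∧ (p1 ∧ p1))
  [∨I₁] p1, (p1 ∧ p1) ⊢ (p1 ∨ p0)
    [Wk] p1, (p1 ∧ p1) ⊢ p1
      [Ax] p1 ⊢ p1
  [∧I] p1 ⊢ (p1 ∧ p1)
    [Ax] p1 ⊢ p1
    [Ax] p1 ⊢ p1

Result: YES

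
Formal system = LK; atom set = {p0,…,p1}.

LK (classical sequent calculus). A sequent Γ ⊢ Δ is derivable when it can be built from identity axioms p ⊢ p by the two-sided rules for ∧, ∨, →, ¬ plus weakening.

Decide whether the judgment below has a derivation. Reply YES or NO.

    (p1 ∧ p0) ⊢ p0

Derivation trace:
[∧L] (p1 ∧ p0) ⊢ p0
  [WL] p0, p1 ⊢ p0
    [Ax] p0 ⊢ p0

Result: YES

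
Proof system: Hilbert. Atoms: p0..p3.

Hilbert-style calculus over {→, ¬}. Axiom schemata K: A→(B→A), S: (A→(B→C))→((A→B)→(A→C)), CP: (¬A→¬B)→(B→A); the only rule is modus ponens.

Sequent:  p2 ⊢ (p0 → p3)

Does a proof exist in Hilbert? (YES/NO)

Truth-table refutation:
  v=0000: Γ:[p2=F] Δ:[(p0 → p3)=T] refutes=False
  v=0001: Γ:[p2=F] Δ:[(p0 → p3)=T] refutes=False
  v=0010: Γ:[p2=T] Δ:[(p0 → p3)=T] refutes=False
  v=0011: Γ:[p2=T] Δ:[(p0 → p3)=T] refutes=False
  v=0100: Γ:[p2=F] Δ:[(p0 → p3)=T] refutes=False
  v=0101: Γ:[p2=F] Δ:[(p0 → p3)=T] refutes=False
  v=0110: Γ:[p2=T] Δ:[(p0 → p3)=T] refutes=False
  v=0111: Γ:[p2=T] Δ:[(p0 → p3)=T] refutes=False
  v=1000: Γ:[p2=F] Δ:[(p0 → p3)=F] refutes=False
  v=1001: Γ:[p2=F] Δ:[(p0 → p3)=T] refutes=False
  v=1010: Γ:[p2=T] Δ:[(p0 → p3)=F] refutes=True  ← countermodel

Result: NO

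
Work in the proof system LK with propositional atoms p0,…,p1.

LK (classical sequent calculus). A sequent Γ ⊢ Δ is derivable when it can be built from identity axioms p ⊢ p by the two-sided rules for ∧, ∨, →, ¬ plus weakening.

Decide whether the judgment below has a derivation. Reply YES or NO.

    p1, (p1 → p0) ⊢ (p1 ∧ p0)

Derivation trace:
[∧R] p1, (p1 → p0) ⊢ (p1 ∧ p0)
  [Ax] p1 ⊢ p1
  [→L] p1, (p1 → p0) ⊢ p0
    [Ax] p1 ⊢ p1
    [Ax] p0 ⊢ p0

Result: YES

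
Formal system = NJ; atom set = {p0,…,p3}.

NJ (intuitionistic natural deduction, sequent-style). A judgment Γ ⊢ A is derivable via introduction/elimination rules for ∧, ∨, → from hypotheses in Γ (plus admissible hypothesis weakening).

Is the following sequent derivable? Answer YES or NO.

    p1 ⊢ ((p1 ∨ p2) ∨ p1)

Proof tree:
[∨I₁] p1 ⊢ ((p1 ∨ p2) ∨ p1)
  [∨I₁] p1 ⊢ (p1 ∨ p2)
    [Ax] p1 ⊢ p1

Result: YES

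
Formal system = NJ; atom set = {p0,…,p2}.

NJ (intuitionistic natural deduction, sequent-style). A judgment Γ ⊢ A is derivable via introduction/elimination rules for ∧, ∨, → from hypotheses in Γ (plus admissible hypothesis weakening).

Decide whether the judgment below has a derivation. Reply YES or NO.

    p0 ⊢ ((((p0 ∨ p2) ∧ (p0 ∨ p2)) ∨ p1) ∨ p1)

Proof tree:
[∨I₁] p0 ⊢ ((((p0 ∨ p2) ∧ (p0 ∨ p2)) ∨ p1) ∨ p1)
  [∨I₁] p0 ⊢ (((p0 ∨ p2) ∧ (p0 ∨ p2)) ∨ p1)
    [∧I] p0 ⊢ ((p0 ∨ p2) ∧ (p0 ∨ p2))
      [∨I₁] p0 ⊢ (p0 ∨ p2)
        [Ax] p0 ⊢ p0
      [∨I₁] p0 ⊢ (p0 ∨ p2)
        [Ax] p0 ⊢ p0

Result: YES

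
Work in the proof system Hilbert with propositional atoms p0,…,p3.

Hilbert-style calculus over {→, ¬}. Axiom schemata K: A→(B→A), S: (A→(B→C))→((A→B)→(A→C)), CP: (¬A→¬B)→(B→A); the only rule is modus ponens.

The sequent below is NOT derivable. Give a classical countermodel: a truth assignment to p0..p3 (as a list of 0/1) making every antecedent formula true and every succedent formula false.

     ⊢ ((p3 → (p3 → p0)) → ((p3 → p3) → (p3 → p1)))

Search for a countermodel by truth-table:
  v=0000: Γ:[] Δ:[((p3 → (p3 → p0)) → ((p3 → p3) → (p3 → p1)))=T] refutes=False
  v=0001: Γ:[] Δ:[((p3 → (p3 → p0)) → ((p3 → p3) → (p3 → p1)))=T] refutes=False
  v=0010: Γ:[] Δ:[((p3 → (p3 → p0)) → ((p3 → p3) → (p3 → p1)))=T] refutes=False
  v=0011: Γ:[] Δ:[((p3 → (p3 → p0)) → ((p3 → p3) → (p3 → p1)))=T] refutes=False
  v=0100: Γ:[] Δ:[((p3 → (p3 → p0)) → ((p3 → p3) → (p3 → p1)))=T] refutes=False
  v=0101: Γ:[] Δ:[((p3 → (p3 → p0)) → ((p3 → p3) → (p3 → p1)))=T] refutes=False
  v=0110: Γ:[] Δ:[((p3 → (p3 → p0)) → ((p3 → p3) → (p3 → p1)))=T] refutes=False
  v=0111: Γ:[] Δ:[((p3 → (p3 → p0)) → ((p3 → p3) → (p3 → p1)))=T] refutes=False
  v=1000: Γ:[] Δ:[((p3 → (p3 → p0)) → ((p3 → p3) → (p3 → p1)))=T] refutes=False
  v=1001: Γ:[] Δ:[((p3 → (p3 → p0)) → ((p3 → p3) → (p3 → p1)))=F] refutes=True  ← countermodel

Result: [1, 0, 0, 1]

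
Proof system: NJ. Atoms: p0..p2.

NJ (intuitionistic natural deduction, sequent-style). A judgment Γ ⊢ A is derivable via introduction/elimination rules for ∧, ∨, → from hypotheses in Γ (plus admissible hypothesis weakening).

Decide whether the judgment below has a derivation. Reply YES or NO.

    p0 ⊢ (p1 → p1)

Derivation trace:
[→I] p0 ⊢ (p1 → p1)
  [Wk] p1, p0 ⊢ p1
    [Ax] p1 ⊢ p1

Result: YES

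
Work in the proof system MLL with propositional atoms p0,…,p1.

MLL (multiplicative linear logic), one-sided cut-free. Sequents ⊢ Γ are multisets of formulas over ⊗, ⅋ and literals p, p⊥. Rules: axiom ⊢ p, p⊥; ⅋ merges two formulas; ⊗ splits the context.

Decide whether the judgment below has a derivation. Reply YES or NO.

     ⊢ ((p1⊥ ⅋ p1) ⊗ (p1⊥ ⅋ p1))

Derivation trace:
[⊗]  ⊢ ((p1⊥ ⅋ p1) ⊗ (p1⊥ ⅋ p1))
  [⅋]  ⊢ (p1⊥ ⅋ p1)
    [Ax]  ⊢ p1, p1⊥
  [⅋]  ⊢ (p1⊥ ⅋ p1)
    [Ax]  ⊢ p1, p1⊥

Result: YES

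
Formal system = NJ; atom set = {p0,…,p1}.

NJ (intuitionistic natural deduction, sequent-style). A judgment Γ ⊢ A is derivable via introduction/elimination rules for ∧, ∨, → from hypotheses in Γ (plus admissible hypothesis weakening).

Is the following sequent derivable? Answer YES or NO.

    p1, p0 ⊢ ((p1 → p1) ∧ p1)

Derivation (root first):
[∧I] p1, p0 ⊢ ((p1 → p1) ∧ p1)
  [→I]  ⊢ (p1 → p1)
    [Ax] p1 ⊢ p1
  [Wk] p1, p0 ⊢ p1
    [Ax] p1 ⊢ p1

Result: YES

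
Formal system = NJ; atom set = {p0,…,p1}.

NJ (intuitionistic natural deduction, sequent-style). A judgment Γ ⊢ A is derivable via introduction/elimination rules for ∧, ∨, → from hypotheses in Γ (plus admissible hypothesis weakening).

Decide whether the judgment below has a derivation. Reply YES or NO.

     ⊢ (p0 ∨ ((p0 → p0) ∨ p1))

Derivation trace:
[∨I₂]  ⊢ (p0 ∨ ((p0 → p0) ∨ p1))
  [∨I₁]  ⊢ ((p0 → p0) ∨ p1)
    [→I]  ⊢ (p0 → p0)
      [Ax] p0 ⊢ p0

Result: YES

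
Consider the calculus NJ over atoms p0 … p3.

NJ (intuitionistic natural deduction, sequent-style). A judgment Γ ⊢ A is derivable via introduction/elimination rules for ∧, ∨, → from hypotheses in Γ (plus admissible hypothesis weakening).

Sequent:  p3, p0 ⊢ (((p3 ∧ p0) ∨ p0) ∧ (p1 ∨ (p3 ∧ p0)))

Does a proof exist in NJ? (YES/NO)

Proof tree:
[∧I] p3, p0 ⊢ (((p3 ∧ p0) ∨ p0) ∧ (p1 ∨ (p3 ∧ p0)))
  [∨I₁] p3, p0 ⊢ ((p3 ∧ p0) ∨ p0)
    [∧I] p3, p0 ⊢ (p3 ∧ p0)
      [Ax] p3 ⊢ p3
      [Ax] p0 ⊢ p0
  [∨I₂] p3, p0 ⊢ (p1 ∨ (p3 ∧ p0))
    [∧I] p3, p0 ⊢ (p3 ∧ p0)
      [Ax] p3 ⊢ p3
      [Ax] p0 ⊢ p0

Result: YES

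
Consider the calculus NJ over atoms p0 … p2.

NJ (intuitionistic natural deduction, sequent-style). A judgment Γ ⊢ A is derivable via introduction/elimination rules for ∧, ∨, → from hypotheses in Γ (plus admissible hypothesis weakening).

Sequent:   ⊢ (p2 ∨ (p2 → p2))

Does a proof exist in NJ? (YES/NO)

Derivation (root first):
[∨I₂]  ⊢ (p2 ∨ (p2 → p2))
  [→I]  ⊢ (p2 → p2)
    [Ax] p2 ⊢ p2

Result: YES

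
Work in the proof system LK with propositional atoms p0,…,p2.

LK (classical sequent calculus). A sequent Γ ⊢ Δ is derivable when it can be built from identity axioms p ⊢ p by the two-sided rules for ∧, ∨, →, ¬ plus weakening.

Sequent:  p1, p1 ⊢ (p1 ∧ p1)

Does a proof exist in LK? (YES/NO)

Derivation (root first):
[WL] p1, p1 ⊢ (p1 ∧ p1)
  [∧R] p1 ⊢ (p1 ∧ p1)
    [Ax] p1 ⊢ p1
    [Ax] p1 ⊢ p1

Result: YES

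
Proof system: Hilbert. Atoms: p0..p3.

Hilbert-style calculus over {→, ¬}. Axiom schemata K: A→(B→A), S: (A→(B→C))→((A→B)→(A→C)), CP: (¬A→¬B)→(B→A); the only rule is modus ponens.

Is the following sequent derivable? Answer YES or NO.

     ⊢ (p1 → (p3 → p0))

Enumerate valuations to refute Γ ⊢ Δ:
  v=0000: Γ:[] Δ:[(p1 → (p3 → p0))=T] refutes=False
  v=0001: Γ:[] Δ:[(p1 → (p3 → p0))=T] refutes=False
  v=0010: Γ:[] Δ:[(p1 → (p3 → p0))=T] refutes=False
  v=0011: Γ:[] Δ:[(p1 → (p3 → p0))=T] refutes=False
  v=0100: Γ:[] Δ:[(p1 → (p3 → p0))=T] refutes=False
  v=0101: Γ:[] Δ:[(p1 → (p3 → p0))=F] refutes=True  ← countermodel

Result: NO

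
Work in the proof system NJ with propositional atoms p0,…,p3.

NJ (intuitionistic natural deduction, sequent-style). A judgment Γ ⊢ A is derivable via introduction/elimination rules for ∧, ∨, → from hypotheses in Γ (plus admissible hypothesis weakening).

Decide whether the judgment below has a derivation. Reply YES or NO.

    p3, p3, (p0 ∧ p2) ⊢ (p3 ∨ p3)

Derivation (root first):
[∨I₁] p3, p3, (p0 ∧ p2) ⊢ (p3 ∨ p3)
  [Wk] p3, p3, (p0 ∧ p2) ⊢ p3
    [Wk] p3, p3 ⊢ p3
      [Ax] p3 ⊢ p3

Result: YES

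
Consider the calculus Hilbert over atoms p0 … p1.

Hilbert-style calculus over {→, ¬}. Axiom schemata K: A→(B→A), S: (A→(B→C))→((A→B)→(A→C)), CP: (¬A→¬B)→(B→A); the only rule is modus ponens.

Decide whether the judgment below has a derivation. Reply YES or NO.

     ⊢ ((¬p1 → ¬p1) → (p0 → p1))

Truth-table refutation:
  v=00: Γ:[] Δ:[((¬p1 → ¬p1) → (p0 → p1))=T] refutes=False
  v=01: Γ:[] Δ:[((¬p1 → ¬p1) → (p0 → p1))=T] refutes=False
  v=10: Γ:[] Δ:[((¬p1 → ¬p1) → (p0 → p1))=F] refutes=True  ← countermodel

Result: NO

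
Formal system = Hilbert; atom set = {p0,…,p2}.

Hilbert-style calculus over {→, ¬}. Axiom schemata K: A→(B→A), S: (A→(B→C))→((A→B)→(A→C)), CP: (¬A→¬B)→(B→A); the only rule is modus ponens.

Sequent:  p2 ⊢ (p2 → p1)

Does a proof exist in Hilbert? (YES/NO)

Truth-table refutation:
  v=000: Γ:[p2=F] Δ:[(p2 → p1)=T] refutes=False
  v=001: Γ:[p2=T] Δ:[(p2 → p1)=F] refutes=True  ← countermodel

Result: NO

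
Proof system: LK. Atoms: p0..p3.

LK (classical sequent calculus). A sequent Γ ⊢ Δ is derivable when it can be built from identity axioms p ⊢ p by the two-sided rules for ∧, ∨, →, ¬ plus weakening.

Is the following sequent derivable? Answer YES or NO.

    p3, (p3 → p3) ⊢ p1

Truth-table refutation:
  v=0000: Γ:[p3=F, (p3 → p3)=T] Δ:[p1=F] refutes=False
  v=0001: Γ:[p3=T, (p3 → p3)=T] Δ:[p1=F] refutes=True  ← countermodel

Result: NO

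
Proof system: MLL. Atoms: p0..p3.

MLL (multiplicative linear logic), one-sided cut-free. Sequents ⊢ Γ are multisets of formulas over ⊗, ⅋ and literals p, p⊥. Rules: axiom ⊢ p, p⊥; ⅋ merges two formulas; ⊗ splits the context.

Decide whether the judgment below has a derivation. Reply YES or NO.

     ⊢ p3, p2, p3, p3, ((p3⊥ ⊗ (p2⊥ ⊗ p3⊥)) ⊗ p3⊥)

Derivation (root first):
[⊗]  ⊢ p3, p2, p3, p3, ((p3⊥ ⊗ (p2⊥ ⊗ p3⊥)) ⊗ p3⊥)
  [⊗]  ⊢ p3, p2, p3, (p3⊥ ⊗ (p2⊥ ⊗ p3⊥))
    [Ax]  ⊢ p3, p3⊥
    [⊗]  ⊢ p2, p3, (p2⊥ ⊗ p3⊥)
      [Ax]  ⊢ p2, p2⊥
      [Ax]  ⊢ p3, p3⊥
  [Ax]  ⊢ p3, p3⊥

Result: YES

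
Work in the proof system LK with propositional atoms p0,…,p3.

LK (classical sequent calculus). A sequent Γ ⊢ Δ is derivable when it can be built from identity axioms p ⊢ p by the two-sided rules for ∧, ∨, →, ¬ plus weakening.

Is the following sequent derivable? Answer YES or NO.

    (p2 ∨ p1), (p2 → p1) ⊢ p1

Derivation (root first):
[→L] (p2 ∨ p1), (p2 → p1) ⊢ p1
  [∨L] (p2 ∨ p1) ⊢ p1, p2
    [Ax] p2 ⊢ p2
    [Ax] p1 ⊢ p1
  [Ax] p1 ⊢ p1

Result: YES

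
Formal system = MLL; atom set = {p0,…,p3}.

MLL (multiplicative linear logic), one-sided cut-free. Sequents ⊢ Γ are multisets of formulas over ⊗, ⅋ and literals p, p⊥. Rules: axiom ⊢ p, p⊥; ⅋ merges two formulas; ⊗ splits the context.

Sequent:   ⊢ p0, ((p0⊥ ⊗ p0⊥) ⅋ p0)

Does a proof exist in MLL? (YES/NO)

Derivation (root first):
[⅋]  ⊢ p0, ((p0⊥ ⊗ p0⊥) ⅋ p0)
  [⊗]  ⊢ p0, p0, (p0⊥ ⊗ p0⊥)
    [Ax]  ⊢ p0, p0⊥
    [Ax]  ⊢ p0, p0⊥

Result: YES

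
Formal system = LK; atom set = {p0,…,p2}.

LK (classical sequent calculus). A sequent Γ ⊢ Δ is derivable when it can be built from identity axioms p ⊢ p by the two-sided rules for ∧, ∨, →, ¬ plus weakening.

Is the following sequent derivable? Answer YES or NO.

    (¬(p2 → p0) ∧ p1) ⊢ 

Enumerate valuations to refute Γ ⊢ Δ:
  v=000: Γ:[(¬(p2 → p0) ∧ p1)=F] Δ:[] refutes=False
  v=001: Γ:[(¬(p2 → p0) ∧ p1)=F] Δ:[] refutes=False
  v=010: Γ:[(¬(p2 → p0) ∧ p1)=F] Δ:[] refutes=False
  v=011: Γ:[(¬(p2 → p0) ∧ p1)=T] Δ:[] refutes=True  ← countermodel

Result: NO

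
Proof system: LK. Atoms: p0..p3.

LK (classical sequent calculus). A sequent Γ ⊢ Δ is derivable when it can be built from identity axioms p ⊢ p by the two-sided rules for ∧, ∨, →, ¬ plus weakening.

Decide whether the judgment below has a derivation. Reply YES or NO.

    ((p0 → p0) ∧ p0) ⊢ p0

Derivation (root first):
[∧L] ((p0 → p0) ∧ p0) ⊢ p0
  [→L] p0, (p0 → p0) ⊢ p0
    [Ax] p0 ⊢ p0
    [Ax] p0 ⊢ p0

Result: YES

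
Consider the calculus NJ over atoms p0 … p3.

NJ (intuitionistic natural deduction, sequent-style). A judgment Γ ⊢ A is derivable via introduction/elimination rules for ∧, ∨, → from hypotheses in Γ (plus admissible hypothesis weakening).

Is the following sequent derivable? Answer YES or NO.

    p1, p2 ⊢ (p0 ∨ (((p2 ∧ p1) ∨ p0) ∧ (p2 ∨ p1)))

Derivation (root first):
[∨I₂] p1, p2 ⊢ (p0 ∨ (((p2 ∧ p1) ∨ p0) ∧ (p2 ∨ p1)))
  [∧I] p1, p2 ⊢ (((p2 ∧ p1) ∨ p0) ∧ (p2 ∨ p1))
    [∨I₁] p1, p2 ⊢ ((p2 ∧ p1) ∨ p0)
      [∧I] p1, p2 ⊢ (p2 ∧ p1)
        [Ax] p2 ⊢ p2
        [Ax] p1 ⊢ p1
    [∨I₂] p1 ⊢ (p2 ∨ p1)
      [Ax] p1 ⊢ p1

Result: YES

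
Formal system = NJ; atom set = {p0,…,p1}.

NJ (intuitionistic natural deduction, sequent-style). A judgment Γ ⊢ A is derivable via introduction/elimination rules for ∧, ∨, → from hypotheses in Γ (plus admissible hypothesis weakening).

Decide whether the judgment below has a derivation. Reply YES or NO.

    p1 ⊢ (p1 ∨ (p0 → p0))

Proof tree:
[Wk] p1 ⊢ (p1 ∨ (p0 → p0))
  [∨I₂]  ⊢ (p1 ∨ (p0 → p0))
    [→I]  ⊢ (p0 → p0)
      [Ax] p0 ⊢ p0

Result: YES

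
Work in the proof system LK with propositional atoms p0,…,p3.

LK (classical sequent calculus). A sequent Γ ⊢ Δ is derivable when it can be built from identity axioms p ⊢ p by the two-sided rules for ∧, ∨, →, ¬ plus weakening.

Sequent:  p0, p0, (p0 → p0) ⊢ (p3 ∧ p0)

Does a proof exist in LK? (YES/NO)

Search for a countermodel by truth-table:
  v=0000: Γ:[p0=F, p0=F, (p0 → p0)=T] Δ:[(p3 ∧ p0)=F] refutes=False
  v=0001: Γ:[p0=F, p0=F, (p0 → p0)=T] Δ:[(p3 ∧ p0)=F] refutes=False
  v=0010: Γ:[p0=F, p0=F, (p0 → p0)=T] Δ:[(p3 ∧ p0)=F] refutes=False
  v=0011: Γ:[p0=F, p0=F, (p0 → p0)=T] Δ:[(p3 ∧ p0)=F] refutes=False
  v=0100: Γ:[p0=F, p0=F, (p0 → p0)=T] Δ:[(p3 ∧ p0)=F] refutes=False
  v=0101: Γ:[p0=F, p0=F, (p0 → p0)=T] Δ:[(p3 ∧ p0)=F] refutes=False
  v=0110: Γ:[p0=F, p0=F, (p0 → p0)=T] Δ:[(p3 ∧ p0)=F] refutes=False
  v=0111: Γ:[p0=F, p0=F, (p0 → p0)=T] Δ:[(p3 ∧ p0)=F] refutes=False
  v=1000: Γ:[p0=T, p0=T, (p0 → p0)=T] Δ:[(p3 ∧ p0)=F] refutes=True  ← countermodel

Result: NO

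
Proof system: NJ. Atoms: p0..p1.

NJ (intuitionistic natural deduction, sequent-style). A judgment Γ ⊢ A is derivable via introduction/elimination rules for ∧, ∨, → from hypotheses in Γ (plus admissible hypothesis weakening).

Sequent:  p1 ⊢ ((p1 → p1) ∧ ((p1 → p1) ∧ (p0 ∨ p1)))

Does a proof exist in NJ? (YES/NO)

Derivation trace:
[∧I] p1 ⊢ ((p1 → p1) ∧ ((p1 → p1) ∧ (p0 ∨ p1)))
  [→I]  ⊢ (p1 → p1)
    [Ax] p1 ⊢ p1
  [∧I] p1 ⊢ ((p1 → p1) ∧ (p0 ∨ p1))
    [Wk] p1 ⊢ (p1 → p1)
      [→I]  ⊢ (p1 → p1)
        [Ax] p1 ⊢ p1
    [∨I₂] p1 ⊢ (p0 ∨ p1)
      [Ax] p1 ⊢ p1

Result: YES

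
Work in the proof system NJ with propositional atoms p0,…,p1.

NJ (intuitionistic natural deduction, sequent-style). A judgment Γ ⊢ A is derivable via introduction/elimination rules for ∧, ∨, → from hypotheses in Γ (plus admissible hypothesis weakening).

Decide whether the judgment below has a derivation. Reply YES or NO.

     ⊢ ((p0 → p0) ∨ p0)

Derivation trace:
[∨I₁]  ⊢ ((p0 → p0) ∨ p0)
  [→I]  ⊢ (p0 → p0)
    [Ax] p0 ⊢ p0

Result: YES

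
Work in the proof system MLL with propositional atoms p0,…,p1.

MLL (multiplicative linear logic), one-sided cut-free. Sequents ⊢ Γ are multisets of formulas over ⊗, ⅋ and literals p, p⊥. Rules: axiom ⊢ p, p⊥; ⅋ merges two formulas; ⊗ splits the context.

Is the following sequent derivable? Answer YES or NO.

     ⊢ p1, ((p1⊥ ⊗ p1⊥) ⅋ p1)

Derivation trace:
[⅋]  ⊢ p1, ((p1⊥ ⊗ p1⊥) ⅋ p1)
  [⊗]  ⊢ p1, p1, (p1⊥ ⊗ p1⊥)
    [Ax]  ⊢ p1, p1⊥
    [Ax]  ⊢ p1, p1⊥

Result: YES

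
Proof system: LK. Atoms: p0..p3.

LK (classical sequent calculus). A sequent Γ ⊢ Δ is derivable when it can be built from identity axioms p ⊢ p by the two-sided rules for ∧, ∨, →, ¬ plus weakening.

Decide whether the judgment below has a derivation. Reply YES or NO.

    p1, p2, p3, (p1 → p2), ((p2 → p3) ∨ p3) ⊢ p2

Proof tree:
[∨L] p1, p2, p3, (p1 → p2), ((p2 → p3) ∨ p3) ⊢ p2
  [→L] p1, p2, p3, (p1 → p2), (p2 → p3) ⊢ p2
    [WL] p1, (p1 → p2), p3 ⊢ p2
      [→L] p1, (p1 → p2) ⊢ p2
        [Ax] p1 ⊢ p1
        [Ax] p2 ⊢ p2
    [WL] p2, p2, p3 ⊢ p2
      [WL] p2, p2 ⊢ p2
        [Ax] p2 ⊢ p2
  [WL] p1, (p1 → p2), p3 ⊢ p2
    [→L] p1, (p1 → p2) ⊢ p2
      [Ax] p1 ⊢ p1
      [Ax] p2 ⊢ p2

Result: YES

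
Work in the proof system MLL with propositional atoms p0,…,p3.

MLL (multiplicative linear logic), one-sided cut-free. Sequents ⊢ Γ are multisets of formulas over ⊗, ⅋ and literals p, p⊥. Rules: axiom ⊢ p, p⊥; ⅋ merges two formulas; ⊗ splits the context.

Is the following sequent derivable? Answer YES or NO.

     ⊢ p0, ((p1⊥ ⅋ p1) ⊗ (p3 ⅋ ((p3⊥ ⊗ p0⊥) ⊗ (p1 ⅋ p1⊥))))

Derivation (root first):
[⊗]  ⊢ p0, ((p1⊥ ⅋ p1) ⊗ (p3 ⅋ ((p3⊥ ⊗ p0⊥) ⊗ (p1 ⅋ p1⊥))))
  [⅋]  ⊢ (p1⊥ ⅋ p1)
    [Ax]  ⊢ p1, p1⊥
  [⅋]  ⊢ p0, (p3 ⅋ ((p3⊥ ⊗ p0⊥) ⊗ (p1 ⅋ p1⊥)))
    [⊗]  ⊢ p3, p0, ((p3⊥ ⊗ p0⊥) ⊗ (p1 ⅋ p1⊥))
      [⊗]  ⊢ p3, p0, (p3⊥ ⊗ p0⊥)
        [Ax]  ⊢ p3, p3⊥
        [Ax]  ⊢ p0, p0⊥
      [⅋]  ⊢ (p1 ⅋ p1⊥)
        [Ax]  ⊢ p1, p1⊥

Result: YES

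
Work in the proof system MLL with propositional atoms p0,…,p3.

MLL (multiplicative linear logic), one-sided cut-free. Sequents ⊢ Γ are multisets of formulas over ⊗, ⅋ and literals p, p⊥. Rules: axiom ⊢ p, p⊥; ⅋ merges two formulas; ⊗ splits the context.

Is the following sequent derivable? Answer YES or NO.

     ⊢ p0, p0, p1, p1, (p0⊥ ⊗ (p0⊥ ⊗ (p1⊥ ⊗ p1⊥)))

Proof tree:
[⊗]  ⊢ p0, p0, p1, p1, (p0⊥ ⊗ (p0⊥ ⊗ (p1⊥ ⊗ p1⊥)))
  [Ax]  ⊢ p0, p0⊥
  [⊗]  ⊢ p0, p1, p1, (p0⊥ ⊗ (p1⊥ ⊗ p1⊥))
    [Ax]  ⊢ p0, p0⊥
    [⊗]  ⊢ p1, p1, (p1⊥ ⊗ p1⊥)
      [Ax]  ⊢ p1, p1⊥
      [Ax]  ⊢ p1, p1⊥

Result: YES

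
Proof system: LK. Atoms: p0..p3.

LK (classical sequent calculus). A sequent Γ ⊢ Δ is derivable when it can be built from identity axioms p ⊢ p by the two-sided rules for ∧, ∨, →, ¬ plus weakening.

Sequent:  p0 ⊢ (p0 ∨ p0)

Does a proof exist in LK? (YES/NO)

Derivation (root first):
[∨R] p0 ⊢ (p0 ∨ p0)
  [WR] p0 ⊢ p0, p0
    [Ax] p0 ⊢ p0

Result: YES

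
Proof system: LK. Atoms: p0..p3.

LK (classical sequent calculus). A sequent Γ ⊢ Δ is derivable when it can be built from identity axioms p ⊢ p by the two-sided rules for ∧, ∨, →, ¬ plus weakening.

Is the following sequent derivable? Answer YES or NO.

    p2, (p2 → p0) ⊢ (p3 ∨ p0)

Derivation trace:
[∨R] p2, (p2 → p0) ⊢ (p3 ∨ p0)
  [WR] p2, (p2 → p0) ⊢ p0, p3
    [→L] p2, (p2 → p0) ⊢ p0
      [Ax] p2 ⊢ p2
      [Ax] p0 ⊢ p0

Result: YES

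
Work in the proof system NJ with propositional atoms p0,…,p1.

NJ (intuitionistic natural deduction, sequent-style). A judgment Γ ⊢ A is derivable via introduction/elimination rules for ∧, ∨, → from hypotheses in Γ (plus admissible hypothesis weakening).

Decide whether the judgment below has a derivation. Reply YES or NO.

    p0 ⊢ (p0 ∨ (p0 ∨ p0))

Proof tree:
[∨I₂] p0 ⊢ (p0 ∨ (p0 ∨ p0))
  [∨I₁] p0 ⊢ (p0 ∨ p0)
    [Ax] p0 ⊢ p0

Result: YES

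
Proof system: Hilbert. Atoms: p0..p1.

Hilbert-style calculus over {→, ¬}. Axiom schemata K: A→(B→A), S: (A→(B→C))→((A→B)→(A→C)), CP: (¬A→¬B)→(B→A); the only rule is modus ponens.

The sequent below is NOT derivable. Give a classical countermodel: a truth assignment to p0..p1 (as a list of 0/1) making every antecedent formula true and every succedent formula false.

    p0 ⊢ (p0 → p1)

Truth-table refutation:
  v=00: Γ:[p0=F] Δ:[(p0 → p1)=T] refutes=False
  v=01: Γ:[p0=F] Δ:[(p0 → p1)=T] refutes=False
  v=10: Γ:[p0=T] Δ:[(p0 → p1)=F] refutes=True  ← countermodel

Result: [1, 0]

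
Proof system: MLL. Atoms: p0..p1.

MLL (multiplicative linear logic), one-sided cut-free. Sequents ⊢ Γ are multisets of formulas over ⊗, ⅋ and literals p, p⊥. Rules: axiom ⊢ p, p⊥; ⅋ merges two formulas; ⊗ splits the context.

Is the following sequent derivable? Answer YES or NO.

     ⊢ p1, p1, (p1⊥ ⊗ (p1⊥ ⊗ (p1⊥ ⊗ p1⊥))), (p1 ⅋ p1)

Proof tree:
[⅋]  ⊢ p1, p1, (p1⊥ ⊗ (p1⊥ ⊗ (p1⊥ ⊗ p1⊥))), (p1 ⅋ p1)
  [⊗]  ⊢ p1, p1, p1, p1, (p1⊥ ⊗ (p1⊥ ⊗ (p1⊥ ⊗ p1⊥)))
    [Ax]  ⊢ p1, p1⊥
    [⊗]  ⊢ p1, p1, p1, (p1⊥ ⊗ (p1⊥ ⊗ p1⊥))
      [Ax]  ⊢ p1, p1⊥
      [⊗]  ⊢ p1, p1, (p1⊥ ⊗ p1⊥)
        [Ax]  ⊢ p1, p1⊥
        [Ax]  ⊢ p1, p1⊥

Result: YES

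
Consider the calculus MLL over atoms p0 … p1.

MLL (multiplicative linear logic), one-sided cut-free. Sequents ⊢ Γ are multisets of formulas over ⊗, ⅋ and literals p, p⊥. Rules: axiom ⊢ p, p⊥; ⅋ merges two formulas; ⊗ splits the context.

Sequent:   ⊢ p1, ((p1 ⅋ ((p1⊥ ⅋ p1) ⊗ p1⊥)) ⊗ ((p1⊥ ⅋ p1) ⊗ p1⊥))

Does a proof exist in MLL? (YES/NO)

Derivation trace:
[⊗]  ⊢ p1, ((p1 ⅋ ((p1⊥ ⅋ p1) ⊗ p1⊥)) ⊗ ((p1⊥ ⅋ p1) ⊗ p1⊥))
  [⅋]  ⊢ (p1 ⅋ ((p1⊥ ⅋ p1) ⊗ p1⊥))
    [⊗]  ⊢ p1, ((p1⊥ ⅋ p1) ⊗ p1⊥)
      [⅋]  ⊢ (p1⊥ ⅋ p1)
        [Ax]  ⊢ p1, p1⊥
      [Ax]  ⊢ p1, p1⊥
  [⊗]  ⊢ p1, ((p1⊥ ⅋ p1) ⊗ p1⊥)
    [⅋]  ⊢ (p1⊥ ⅋ p1)
      [Ax]  ⊢ p1, p1⊥
    [Ax]  ⊢ p1, p1⊥

Result: YES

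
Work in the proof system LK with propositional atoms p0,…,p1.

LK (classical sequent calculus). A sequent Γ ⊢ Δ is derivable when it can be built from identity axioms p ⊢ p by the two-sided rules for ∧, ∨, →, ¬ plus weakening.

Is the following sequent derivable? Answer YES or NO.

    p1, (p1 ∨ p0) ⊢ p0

Truth-table refutation:
  v=00: Γ:[p1=F, (p1 ∨ p0)=F] Δ:[p0=F] refutes=False
  v=01: Γ:[p1=T, (p1 ∨ p0)=T] Δ:[p0=F] refutes=True  ← countermodel

Result: NO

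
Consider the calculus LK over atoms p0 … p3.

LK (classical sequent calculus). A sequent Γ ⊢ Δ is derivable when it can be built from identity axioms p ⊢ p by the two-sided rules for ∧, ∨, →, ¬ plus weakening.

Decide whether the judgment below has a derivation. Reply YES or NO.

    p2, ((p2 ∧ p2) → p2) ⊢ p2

Derivation (root first):
[→L] p2, ((p2 ∧ p2) → p2) ⊢ p2
  [∧R] p2 ⊢ (p2 ∧ p2)
    [Ax] p2 ⊢ p2
    [Ax] p2 ⊢ p2
  [Ax] p2 ⊢ p2

Result: YES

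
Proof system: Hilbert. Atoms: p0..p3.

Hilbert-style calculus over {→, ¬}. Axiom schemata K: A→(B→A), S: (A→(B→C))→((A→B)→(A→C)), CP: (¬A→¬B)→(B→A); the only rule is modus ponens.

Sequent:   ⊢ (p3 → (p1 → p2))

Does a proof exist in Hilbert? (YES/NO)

Truth-table refutation:
  v=0000: Γ:[] Δ:[(p3 → (p1 → p2))=T] refutes=False
  v=0001: Γ:[] Δ:[(p3 → (p1 → p2))=T] refutes=False
  v=0010: Γ:[] Δ:[(p3 → (p1 → p2))=T] refutes=False
  v=0011: Γ:[] Δ:[(p3 → (p1 → p2))=T] refutes=False
  v=0100: Γ:[] Δ:[(p3 → (p1 → p2))=T] refutes=False
  v=0101: Γ:[] Δ:[(p3 → (p1 → p2))=F] refutes=True  ← countermodel

Result: NO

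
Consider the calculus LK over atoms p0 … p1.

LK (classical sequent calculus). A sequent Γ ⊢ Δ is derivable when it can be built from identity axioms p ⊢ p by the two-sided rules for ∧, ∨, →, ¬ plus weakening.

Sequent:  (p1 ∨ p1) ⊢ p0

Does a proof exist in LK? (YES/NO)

Search for a countermodel by truth-table:
  v=00: Γ:[(p1 ∨ p1)=F] Δ:[p0=F] refutes=False
  v=01: Γ:[(p1 ∨ p1)=T] Δ:[p0=F] refutes=True  ← countermodel

Result: NO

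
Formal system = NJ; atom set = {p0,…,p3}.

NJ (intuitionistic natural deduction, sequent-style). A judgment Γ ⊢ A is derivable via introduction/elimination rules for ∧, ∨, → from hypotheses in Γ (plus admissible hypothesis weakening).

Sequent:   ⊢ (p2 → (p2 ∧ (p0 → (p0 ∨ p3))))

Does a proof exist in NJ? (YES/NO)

Derivation (root first):
[→I]  ⊢ (p2 → (p2 ∧ (p0 → (p0 ∨ p3))))
  [∧I] p2 ⊢ (p2 ∧ (p0 → (p0 ∨ p3)))
    [Ax] p2 ⊢ p2
    [→I]  ⊢ (p0 → (p0 ∨ p3))
      [∨I₁] p0 ⊢ (p0 ∨ p3)
        [Ax] p0 ⊢ p0

Result: YES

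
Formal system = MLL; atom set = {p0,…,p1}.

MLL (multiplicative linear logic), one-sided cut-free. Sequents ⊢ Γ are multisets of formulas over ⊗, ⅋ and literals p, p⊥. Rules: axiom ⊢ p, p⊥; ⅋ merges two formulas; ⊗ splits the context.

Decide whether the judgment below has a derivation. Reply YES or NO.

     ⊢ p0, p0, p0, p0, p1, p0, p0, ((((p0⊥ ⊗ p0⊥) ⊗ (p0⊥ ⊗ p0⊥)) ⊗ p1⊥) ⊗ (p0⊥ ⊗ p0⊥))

Derivation (root first):
[⊗]  ⊢ p0, p0, p0, p0, p1, p0, p0, ((((p0⊥ ⊗ p0⊥) ⊗ (p0⊥ ⊗ p0⊥)) ⊗ p1⊥) ⊗ (p0⊥ ⊗ p0⊥))
  [⊗]  ⊢ p0, p0, p0, p0, p1, (((p0⊥ ⊗ p0⊥) ⊗ (p0⊥ ⊗ p0⊥)) ⊗ p1⊥)
    [⊗]  ⊢ p0, p0, p0, p0, ((p0⊥ ⊗ p0⊥) ⊗ (p0⊥ ⊗ p0⊥))
      [⊗]  ⊢ p0, p0, (p0⊥ ⊗ p0⊥)
        [Ax]  ⊢ p0, p0⊥
        [Ax]  ⊢ p0, p0⊥
      [⊗]  ⊢ p0, p0, (p0⊥ ⊗ p0⊥)
        [Ax]  ⊢ p0, p0⊥
        [Ax]  ⊢ p0, p0⊥
    [Ax]  ⊢ p1, p1⊥
  [⊗]  ⊢ p0, p0, (p0⊥ ⊗ p0⊥)
    [Ax]  ⊢ p0, p0⊥
    [Ax]  ⊢ p0, p0⊥

Result: YES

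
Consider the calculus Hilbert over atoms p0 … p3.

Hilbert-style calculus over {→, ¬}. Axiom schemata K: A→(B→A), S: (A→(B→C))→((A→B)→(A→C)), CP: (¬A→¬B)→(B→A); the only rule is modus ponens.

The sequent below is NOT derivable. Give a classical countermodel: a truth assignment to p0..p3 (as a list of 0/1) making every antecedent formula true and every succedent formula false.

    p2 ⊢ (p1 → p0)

Enumerate valuations to refute Γ ⊢ Δ:
  v=0000: Γ:[p2=F] Δ:[(p1 → p0)=T] refutes=False
  v=0001: Γ:[p2=F] Δ:[(p1 → p0)=T] refutes=False
  v=0010: Γ:[p2=T] Δ:[(p1 → p0)=T] refutes=False
  v=0011: Γ:[p2=T] Δ:[(p1 → p0)=T] refutes=False
  v=0100: Γ:[p2=F] Δ:[(p1 → p0)=F] refutes=False
  v=0101: Γ:[p2=F] Δ:[(p1 → p0)=F] refutes=False
  v=0110: Γ:[p2=T] Δ:[(p1 → p0)=F] refutes=True  ← countermodel

Result: [0, 1, 1, 0]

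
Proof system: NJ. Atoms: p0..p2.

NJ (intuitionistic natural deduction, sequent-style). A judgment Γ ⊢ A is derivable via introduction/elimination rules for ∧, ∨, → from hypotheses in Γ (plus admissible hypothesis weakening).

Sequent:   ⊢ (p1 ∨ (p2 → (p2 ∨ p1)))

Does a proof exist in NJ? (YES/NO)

Derivation trace:
[∨I₂]  ⊢ (p1 ∨ (p2 → (p2 ∨ p1)))
  [→I]  ⊢ (p2 → (p2 ∨ p1))
    [∨I₁] p2 ⊢ (p2 ∨ p1)
      [Ax] p2 ⊢ p2

Result: YES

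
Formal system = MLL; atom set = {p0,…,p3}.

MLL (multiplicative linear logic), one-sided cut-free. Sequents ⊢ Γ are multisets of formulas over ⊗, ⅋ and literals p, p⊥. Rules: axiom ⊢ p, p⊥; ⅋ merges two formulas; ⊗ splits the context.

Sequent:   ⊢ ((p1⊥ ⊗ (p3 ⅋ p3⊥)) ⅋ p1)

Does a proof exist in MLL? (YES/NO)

Proof tree:
[⅋]  ⊢ ((p1⊥ ⊗ (p3 ⅋ p3⊥)) ⅋ p1)
  [⊗]  ⊢ p1, (p1⊥ ⊗ (p3 ⅋ p3⊥))
    [Ax]  ⊢ p1, p1⊥
    [⅋]  ⊢ (p3 ⅋ p3⊥)
      [Ax]  ⊢ p3, p3⊥

Result: YES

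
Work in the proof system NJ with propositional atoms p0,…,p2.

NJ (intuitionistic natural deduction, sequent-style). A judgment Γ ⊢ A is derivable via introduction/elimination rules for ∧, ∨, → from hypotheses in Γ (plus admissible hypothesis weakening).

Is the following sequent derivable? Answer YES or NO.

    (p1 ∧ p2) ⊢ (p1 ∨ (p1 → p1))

Proof tree:
[Wk] (p1 ∧ p2) ⊢ (p1 ∨ (p1 → p1))
  [∨I₂]  ⊢ (p1 ∨ (p1 → p1))
    [→I]  ⊢ (p1 → p1)
      [Ax] p1 ⊢ p1

Result: YES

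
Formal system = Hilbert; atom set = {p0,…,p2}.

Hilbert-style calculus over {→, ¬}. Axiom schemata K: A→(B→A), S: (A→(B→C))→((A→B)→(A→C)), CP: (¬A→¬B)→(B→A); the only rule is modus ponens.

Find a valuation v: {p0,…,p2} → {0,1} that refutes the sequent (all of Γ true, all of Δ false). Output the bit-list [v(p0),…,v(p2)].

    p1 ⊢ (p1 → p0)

Truth-table refutation:
  v=000: Γ:[p1=F] Δ:[(p1 → p0)=T] refutes=False
  v=001: Γ:[p1=F] Δ:[(p1 → p0)=T] refutes=False
  v=010: Γ:[p1=T] Δ:[(p1 → p0)=F] refutes=True  ← countermodel

Result: [0, 1, 0]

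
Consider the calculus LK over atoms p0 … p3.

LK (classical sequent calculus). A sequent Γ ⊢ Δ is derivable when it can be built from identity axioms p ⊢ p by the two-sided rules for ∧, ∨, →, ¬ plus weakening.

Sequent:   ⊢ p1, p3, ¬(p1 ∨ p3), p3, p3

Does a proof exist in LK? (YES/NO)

Derivation (root first):
[WR]  ⊢ p1, p3, ¬(p1 ∨ p3), p3, p3
  [WR]  ⊢ p1, p3, ¬(p1 ∨ p3), p3
    [¬R]  ⊢ p1, p3, ¬(p1 ∨ p3)
      [∨L] (p1 ∨ p3) ⊢ p1, p3
        [Ax] p1 ⊢ p1
        [Ax] p3 ⊢ p3

Result: YES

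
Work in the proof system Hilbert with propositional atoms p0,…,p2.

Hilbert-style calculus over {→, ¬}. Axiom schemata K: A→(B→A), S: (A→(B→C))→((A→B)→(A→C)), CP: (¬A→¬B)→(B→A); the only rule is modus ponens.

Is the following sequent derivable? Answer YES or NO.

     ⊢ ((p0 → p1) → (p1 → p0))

Truth-table refutation:
  v=000: Γ:[] Δ:[((p0 → p1) → (p1 → p0))=T] refutes=False
  v=001: Γ:[] Δ:[((p0 → p1) → (p1 → p0))=T] refutes=False
  v=010: Γ:[] Δ:[((p0 → p1) → (p1 → p0))=F] refutes=True  ← countermodel

Result: NO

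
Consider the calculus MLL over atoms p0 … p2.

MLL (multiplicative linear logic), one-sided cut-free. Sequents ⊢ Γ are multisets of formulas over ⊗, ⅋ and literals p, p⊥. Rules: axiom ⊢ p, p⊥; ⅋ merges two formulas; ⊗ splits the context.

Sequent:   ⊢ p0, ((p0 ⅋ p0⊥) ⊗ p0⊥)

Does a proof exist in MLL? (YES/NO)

Derivation (root first):
[⊗]  ⊢ p0, ((p0 ⅋ p0⊥) ⊗ p0⊥)
  [⅋]  ⊢ (p0 ⅋ p0⊥)
    [Ax]  ⊢ p0, p0⊥
  [Ax]  ⊢ p0, p0⊥

Result: YES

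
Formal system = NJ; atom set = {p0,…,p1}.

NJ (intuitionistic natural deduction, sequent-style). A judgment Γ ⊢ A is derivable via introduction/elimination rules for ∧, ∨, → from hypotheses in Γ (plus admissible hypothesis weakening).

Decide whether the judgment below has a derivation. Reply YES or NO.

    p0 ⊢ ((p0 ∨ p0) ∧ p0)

Derivation trace:
[∧I] p0 ⊢ ((p0 ∨ p0) ∧ p0)
  [∨I₁] p0 ⊢ (p0 ∨ p0)
    [Ax] p0 ⊢ p0
  [Ax] p0 ⊢ p0

Result: YES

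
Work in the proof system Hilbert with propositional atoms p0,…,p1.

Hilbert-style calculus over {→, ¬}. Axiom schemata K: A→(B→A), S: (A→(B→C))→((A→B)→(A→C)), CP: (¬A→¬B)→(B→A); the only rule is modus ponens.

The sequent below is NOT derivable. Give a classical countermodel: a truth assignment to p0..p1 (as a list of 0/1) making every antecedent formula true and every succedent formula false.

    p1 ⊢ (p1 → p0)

Truth-table refutation:
  v=00: Γ:[p1=F] Δ:[(p1 → p0)=T] refutes=False
  v=01: Γ:[p1=T] Δ:[(p1 → p0)=F] refutes=True  ← countermodel

Result: [0, 1]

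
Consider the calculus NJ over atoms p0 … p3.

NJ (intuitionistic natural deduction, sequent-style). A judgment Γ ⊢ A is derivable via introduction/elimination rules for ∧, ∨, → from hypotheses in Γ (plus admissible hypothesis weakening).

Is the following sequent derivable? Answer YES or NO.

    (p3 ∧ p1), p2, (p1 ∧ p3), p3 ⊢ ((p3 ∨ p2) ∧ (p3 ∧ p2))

Derivation (root first):
[∧I] (p3 ∧ p1), p2, (p1 ∧ p3), p3 ⊢ ((p3 ∨ p2) ∧ (p3 ∧ p2))
  [∨I₂] p2 ⊢ (p3 ∨ p2)
    [Ax] p2 ⊢ p2
  [∧I] (p3 ∧ p1), p2, (p1 ∧ p3), p3 ⊢ (p3 ∧ p2)
    [Wk] p3, (p3 ∧ p1) ⊢ p3
      [Ax] p3 ⊢ p3
    [Wk] p2, (p1 ∧ p3) ⊢ p2
      [Ax] p2 ⊢ p2

Result: YES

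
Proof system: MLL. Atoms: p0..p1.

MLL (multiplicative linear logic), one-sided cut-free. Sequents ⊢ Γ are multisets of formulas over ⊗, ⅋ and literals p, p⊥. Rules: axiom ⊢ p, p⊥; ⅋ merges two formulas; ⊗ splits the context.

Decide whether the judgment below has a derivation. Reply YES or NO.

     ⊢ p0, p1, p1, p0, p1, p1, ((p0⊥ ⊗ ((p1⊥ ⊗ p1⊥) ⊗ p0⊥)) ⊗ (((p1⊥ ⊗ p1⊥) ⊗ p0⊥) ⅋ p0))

Proof tree:
[⊗]  ⊢ p0, p1, p1, p0, p1, p1, ((p0⊥ ⊗ ((p1⊥ ⊗ p1⊥) ⊗ p0⊥)) ⊗ (((p1⊥ ⊗ p1⊥) ⊗ p0⊥) ⅋ p0))
  [⊗]  ⊢ p0, p1, p1, p0, (p0⊥ ⊗ ((p1⊥ ⊗ p1⊥) ⊗ p0⊥))
    [Ax]  ⊢ p0, p0⊥
    [⊗]  ⊢ p1, p1, p0, ((p1⊥ ⊗ p1⊥) ⊗ p0⊥)
      [⊗]  ⊢ p1, p1, (p1⊥ ⊗ p1⊥)
        [Ax]  ⊢ p1, p1⊥
        [Ax]  ⊢ p1, p1⊥
      [Ax]  ⊢ p0, p0⊥
  [⅋]  ⊢ p1, p1, (((p1⊥ ⊗ p1⊥) ⊗ p0⊥) ⅋ p0)
    [⊗]  ⊢ p1, p1, p0, ((p1⊥ ⊗ p1⊥) ⊗ p0⊥)
      [⊗]  ⊢ p1, p1, (p1⊥ ⊗ p1⊥)
        [Ax]  ⊢ p1, p1⊥
        [Ax]  ⊢ p1, p1⊥
      [Ax]  ⊢ p0, p0⊥

Result: YES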